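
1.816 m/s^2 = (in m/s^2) 1.816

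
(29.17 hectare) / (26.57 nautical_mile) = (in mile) 0.003683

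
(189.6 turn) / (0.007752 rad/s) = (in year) 0.004873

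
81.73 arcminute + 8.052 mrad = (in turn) 0.005065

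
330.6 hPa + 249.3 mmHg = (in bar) 0.663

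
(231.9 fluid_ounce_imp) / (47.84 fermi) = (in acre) 3.403e+07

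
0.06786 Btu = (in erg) 7.16e+08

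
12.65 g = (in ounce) 0.4462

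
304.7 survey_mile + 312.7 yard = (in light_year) 5.186e-11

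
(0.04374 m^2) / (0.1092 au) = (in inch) 1.054e-10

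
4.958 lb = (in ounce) 79.33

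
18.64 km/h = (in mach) 0.01521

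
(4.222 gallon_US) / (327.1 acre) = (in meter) 1.207e-08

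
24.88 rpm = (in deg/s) 149.3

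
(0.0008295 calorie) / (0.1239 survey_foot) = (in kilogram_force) 0.009371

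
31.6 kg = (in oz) 1115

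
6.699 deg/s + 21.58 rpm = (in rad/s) 2.377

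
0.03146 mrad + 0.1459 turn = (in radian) 0.9167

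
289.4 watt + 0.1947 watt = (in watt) 289.6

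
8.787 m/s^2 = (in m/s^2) 8.787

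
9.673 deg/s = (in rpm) 1.612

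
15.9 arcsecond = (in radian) 7.709e-05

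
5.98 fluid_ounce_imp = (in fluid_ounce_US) 5.745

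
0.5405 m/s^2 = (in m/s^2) 0.5405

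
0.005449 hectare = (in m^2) 54.49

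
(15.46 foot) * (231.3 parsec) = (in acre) 8.311e+15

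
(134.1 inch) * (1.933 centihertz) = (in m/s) 0.06584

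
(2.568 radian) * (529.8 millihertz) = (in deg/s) 77.95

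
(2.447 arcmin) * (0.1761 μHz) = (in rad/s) 1.253e-10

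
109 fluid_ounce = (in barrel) 0.02028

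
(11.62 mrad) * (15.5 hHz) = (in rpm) 172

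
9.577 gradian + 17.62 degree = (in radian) 0.458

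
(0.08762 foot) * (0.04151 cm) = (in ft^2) 0.0001193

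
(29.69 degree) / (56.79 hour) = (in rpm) 2.42e-05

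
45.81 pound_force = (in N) 203.8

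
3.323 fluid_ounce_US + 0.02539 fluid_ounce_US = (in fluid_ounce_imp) 3.485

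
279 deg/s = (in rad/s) 4.869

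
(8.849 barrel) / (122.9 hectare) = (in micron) 1.145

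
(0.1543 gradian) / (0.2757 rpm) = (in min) 0.001399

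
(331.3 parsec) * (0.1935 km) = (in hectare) 1.978e+17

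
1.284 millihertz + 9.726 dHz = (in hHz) 0.009739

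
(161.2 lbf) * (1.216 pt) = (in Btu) 0.0002915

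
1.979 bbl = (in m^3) 0.3146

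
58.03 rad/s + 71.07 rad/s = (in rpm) 1233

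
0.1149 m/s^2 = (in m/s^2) 0.1149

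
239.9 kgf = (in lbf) 528.9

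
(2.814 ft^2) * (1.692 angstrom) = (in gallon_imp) 9.73e-09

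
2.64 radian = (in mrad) 2640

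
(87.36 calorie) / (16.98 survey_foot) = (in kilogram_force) 7.202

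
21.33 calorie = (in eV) 5.57e+20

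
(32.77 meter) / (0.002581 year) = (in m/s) 0.0004026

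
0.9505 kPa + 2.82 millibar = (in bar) 0.01232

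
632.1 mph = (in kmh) 1017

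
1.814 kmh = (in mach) 0.00148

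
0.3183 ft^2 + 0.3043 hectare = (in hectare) 0.3043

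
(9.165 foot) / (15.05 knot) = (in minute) 0.006013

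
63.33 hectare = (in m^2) 6.333e+05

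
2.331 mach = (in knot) 1543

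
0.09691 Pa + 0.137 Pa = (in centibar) 0.0002339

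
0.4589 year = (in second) 1.447e+07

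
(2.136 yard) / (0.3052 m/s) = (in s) 6.4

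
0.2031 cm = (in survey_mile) 1.262e-06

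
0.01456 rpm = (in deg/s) 0.08736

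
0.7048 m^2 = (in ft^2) 7.586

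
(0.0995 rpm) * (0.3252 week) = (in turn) 326.2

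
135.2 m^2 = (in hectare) 0.01352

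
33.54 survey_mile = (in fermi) 5.398e+19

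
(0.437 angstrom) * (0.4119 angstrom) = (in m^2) 1.8e-21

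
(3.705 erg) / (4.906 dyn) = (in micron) 7552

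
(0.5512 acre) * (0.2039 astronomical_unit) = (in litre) 6.804e+16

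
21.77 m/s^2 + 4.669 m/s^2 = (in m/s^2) 26.44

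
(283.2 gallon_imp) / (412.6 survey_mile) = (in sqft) 2.087e-05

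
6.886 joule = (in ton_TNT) 1.646e-09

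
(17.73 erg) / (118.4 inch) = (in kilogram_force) 6.012e-08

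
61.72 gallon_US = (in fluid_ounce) 7900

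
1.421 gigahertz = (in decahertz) 1.421e+08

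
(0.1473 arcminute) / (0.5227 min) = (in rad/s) 1.366e-06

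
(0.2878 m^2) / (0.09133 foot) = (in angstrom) 1.034e+11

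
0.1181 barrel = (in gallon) 4.96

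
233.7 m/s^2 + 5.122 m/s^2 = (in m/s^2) 238.8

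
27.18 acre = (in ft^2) 1.184e+06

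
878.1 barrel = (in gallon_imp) 3.071e+04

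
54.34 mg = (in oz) 0.001917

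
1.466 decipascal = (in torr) 0.0011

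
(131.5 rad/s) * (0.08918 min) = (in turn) 112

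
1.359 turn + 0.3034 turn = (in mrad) 1.045e+04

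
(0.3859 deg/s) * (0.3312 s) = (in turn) 0.000355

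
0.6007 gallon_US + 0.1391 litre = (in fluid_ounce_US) 81.59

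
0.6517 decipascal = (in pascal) 0.06517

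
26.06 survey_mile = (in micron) 4.194e+10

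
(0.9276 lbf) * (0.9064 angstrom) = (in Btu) 3.545e-13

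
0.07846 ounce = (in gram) 2.224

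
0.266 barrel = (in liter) 42.29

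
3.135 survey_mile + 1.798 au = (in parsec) 8.717e-06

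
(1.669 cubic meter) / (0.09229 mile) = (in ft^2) 0.121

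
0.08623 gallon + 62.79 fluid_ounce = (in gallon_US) 0.5768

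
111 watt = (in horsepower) 0.1489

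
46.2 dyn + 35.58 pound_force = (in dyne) 1.583e+07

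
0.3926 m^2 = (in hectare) 3.926e-05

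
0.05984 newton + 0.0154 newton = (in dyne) 7524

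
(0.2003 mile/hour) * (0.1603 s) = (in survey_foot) 0.04709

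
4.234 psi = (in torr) 219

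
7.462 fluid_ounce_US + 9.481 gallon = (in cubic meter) 0.03611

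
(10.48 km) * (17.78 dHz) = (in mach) 54.72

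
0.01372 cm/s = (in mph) 0.0003069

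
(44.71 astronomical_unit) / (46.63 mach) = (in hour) 1.17e+05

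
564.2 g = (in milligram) 5.642e+05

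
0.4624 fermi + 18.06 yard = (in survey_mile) 0.01026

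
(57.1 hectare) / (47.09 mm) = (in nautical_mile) 6547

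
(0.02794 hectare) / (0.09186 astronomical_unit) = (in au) 1.359e-19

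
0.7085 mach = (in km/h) 868.5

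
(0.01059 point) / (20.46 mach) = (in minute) 8.938e-12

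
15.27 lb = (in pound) 15.27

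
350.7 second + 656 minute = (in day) 0.4596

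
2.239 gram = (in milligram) 2239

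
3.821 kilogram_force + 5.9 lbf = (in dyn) 6.372e+06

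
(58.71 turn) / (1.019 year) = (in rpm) 0.0001096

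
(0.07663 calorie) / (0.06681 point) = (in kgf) 1387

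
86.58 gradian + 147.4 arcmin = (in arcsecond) 2.894e+05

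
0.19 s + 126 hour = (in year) 0.01438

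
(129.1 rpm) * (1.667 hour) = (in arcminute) 2.789e+08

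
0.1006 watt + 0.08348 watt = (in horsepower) 0.0002469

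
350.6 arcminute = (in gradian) 6.493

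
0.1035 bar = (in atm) 0.1021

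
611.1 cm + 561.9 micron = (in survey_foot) 20.05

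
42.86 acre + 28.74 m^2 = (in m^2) 1.735e+05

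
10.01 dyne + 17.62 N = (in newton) 17.62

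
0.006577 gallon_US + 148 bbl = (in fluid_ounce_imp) 8.281e+05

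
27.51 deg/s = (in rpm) 4.585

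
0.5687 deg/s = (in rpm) 0.09478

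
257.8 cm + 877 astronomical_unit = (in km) 1.312e+11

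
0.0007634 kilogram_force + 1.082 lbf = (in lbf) 1.084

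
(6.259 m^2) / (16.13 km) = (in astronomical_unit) 2.594e-15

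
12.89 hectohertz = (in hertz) 1289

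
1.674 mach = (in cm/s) 5.7e+04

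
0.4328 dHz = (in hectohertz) 0.0004328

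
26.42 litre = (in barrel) 0.1662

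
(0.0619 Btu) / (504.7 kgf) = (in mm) 13.2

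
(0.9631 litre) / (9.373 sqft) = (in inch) 0.04354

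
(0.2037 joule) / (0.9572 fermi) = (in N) 2.128e+14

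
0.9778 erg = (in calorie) 2.337e-08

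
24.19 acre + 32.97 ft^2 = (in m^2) 9.79e+04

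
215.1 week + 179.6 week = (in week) 394.7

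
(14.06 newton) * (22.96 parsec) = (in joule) 9.961e+18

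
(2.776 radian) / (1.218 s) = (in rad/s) 2.279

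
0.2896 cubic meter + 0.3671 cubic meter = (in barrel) 4.131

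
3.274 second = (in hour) 0.0009094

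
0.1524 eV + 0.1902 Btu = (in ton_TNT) 4.796e-08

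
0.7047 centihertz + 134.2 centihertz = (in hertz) 1.349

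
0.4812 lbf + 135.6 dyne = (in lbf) 0.4815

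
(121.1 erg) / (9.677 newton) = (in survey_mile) 7.776e-10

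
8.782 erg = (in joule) 8.782e-07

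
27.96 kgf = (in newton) 274.2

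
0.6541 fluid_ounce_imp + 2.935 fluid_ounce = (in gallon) 0.02784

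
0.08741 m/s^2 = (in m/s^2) 0.08741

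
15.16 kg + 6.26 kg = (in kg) 21.42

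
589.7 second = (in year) 1.87e-05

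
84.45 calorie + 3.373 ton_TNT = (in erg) 1.411e+17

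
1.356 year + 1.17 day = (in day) 496.1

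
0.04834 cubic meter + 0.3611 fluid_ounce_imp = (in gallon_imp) 10.64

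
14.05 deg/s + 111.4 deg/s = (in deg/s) 125.5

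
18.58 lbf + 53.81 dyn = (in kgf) 8.428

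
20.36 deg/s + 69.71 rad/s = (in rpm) 669.1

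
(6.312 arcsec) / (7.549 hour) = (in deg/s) 6.452e-08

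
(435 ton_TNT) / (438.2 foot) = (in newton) 1.363e+10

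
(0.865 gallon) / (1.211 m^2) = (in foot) 0.008871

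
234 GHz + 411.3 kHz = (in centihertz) 2.34e+13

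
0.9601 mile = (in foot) 5069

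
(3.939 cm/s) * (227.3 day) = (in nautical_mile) 417.7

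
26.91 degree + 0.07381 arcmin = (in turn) 0.07475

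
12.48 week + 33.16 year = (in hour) 2.926e+05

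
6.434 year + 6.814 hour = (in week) 335.5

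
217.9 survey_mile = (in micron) 3.507e+11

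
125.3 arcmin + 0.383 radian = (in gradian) 26.7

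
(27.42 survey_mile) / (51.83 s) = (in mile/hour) 1905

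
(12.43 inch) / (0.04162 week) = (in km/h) 4.515e-05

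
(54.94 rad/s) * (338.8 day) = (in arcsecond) 3.317e+14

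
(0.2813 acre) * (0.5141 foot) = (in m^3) 178.4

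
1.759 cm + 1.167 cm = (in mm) 29.26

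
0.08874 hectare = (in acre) 0.2193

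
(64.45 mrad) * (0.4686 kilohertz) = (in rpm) 288.4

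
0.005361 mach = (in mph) 4.083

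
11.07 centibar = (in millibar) 110.7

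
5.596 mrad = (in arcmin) 19.24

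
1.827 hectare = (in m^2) 1.827e+04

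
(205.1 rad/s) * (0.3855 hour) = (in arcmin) 9.785e+08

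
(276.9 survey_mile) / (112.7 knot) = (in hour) 2.135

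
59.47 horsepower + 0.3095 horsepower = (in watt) 4.458e+04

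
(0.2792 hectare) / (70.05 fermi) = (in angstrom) 3.986e+26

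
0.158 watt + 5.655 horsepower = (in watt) 4217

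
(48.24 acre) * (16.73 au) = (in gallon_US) 1.291e+20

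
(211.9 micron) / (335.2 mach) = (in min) 3.094e-11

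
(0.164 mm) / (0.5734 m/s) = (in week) 4.729e-10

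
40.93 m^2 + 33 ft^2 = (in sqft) 473.6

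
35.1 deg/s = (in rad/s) 0.6126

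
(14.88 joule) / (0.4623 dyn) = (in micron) 3.219e+12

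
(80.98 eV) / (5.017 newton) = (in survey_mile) 1.607e-21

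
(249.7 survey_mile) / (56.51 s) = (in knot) 1.382e+04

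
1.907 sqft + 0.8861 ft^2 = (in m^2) 0.2595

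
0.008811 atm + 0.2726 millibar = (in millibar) 9.2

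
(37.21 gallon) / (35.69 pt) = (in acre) 0.002764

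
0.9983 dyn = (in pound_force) 2.244e-06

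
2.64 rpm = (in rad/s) 0.2765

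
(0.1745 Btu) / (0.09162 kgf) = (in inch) 8067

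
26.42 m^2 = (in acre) 0.006529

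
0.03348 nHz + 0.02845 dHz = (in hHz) 2.845e-05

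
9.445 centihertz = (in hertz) 0.09445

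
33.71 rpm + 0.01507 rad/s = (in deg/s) 203.1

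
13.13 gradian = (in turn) 0.03283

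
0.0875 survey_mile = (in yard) 154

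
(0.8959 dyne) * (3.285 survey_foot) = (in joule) 8.97e-06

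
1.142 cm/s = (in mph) 0.02555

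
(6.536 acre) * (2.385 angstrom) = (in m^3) 6.308e-06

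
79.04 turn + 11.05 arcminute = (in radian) 496.6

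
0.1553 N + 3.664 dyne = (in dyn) 1.553e+04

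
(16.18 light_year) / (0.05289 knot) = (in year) 1.784e+11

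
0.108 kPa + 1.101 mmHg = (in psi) 0.03695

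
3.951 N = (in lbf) 0.8882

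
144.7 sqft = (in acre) 0.003322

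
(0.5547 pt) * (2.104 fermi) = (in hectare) 4.117e-23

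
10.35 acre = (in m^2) 4.188e+04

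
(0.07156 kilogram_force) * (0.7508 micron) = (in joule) 5.269e-07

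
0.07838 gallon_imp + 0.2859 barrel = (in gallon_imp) 10.08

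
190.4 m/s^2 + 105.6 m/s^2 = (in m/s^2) 296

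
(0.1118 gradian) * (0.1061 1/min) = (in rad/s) 3.105e-06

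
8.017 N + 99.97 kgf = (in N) 988.4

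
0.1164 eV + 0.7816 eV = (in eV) 0.898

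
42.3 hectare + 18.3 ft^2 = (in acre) 104.5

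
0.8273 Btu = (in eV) 5.448e+21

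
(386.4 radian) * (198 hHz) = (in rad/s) 7.651e+06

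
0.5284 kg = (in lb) 1.165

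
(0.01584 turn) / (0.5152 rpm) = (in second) 1.845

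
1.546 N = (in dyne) 1.546e+05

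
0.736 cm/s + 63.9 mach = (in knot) 4.229e+04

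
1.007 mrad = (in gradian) 0.06411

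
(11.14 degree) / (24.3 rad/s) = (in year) 2.537e-10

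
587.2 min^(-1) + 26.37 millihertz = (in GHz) 9.813e-09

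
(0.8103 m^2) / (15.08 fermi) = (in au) 359.2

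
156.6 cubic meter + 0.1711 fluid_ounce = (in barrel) 985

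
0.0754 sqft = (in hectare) 7.005e-07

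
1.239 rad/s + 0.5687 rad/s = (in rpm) 17.26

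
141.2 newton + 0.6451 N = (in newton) 141.8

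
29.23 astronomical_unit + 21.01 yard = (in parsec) 0.0001417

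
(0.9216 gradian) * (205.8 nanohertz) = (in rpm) 2.845e-08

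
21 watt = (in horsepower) 0.02816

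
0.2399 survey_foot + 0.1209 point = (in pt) 207.4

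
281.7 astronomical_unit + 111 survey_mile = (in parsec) 0.001366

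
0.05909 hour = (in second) 212.7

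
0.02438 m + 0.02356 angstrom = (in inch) 0.9598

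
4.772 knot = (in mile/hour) 5.492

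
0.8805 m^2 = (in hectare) 8.805e-05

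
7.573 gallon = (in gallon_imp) 6.306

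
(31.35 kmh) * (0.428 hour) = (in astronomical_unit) 8.969e-08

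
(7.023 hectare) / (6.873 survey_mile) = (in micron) 6.349e+06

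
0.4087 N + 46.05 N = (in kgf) 4.737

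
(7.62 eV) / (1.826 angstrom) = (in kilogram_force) 6.818e-10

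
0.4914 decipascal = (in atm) 4.85e-07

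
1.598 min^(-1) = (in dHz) 0.2663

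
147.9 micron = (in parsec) 4.793e-21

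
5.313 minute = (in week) 0.0005271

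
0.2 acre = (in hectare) 0.08094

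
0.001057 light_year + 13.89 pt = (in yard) 1.094e+13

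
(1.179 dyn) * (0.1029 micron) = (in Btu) 1.15e-15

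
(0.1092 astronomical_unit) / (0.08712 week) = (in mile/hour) 6.935e+05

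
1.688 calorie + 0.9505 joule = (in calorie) 1.915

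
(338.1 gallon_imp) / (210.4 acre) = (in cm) 0.0001805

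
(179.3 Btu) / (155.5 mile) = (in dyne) 7.559e+04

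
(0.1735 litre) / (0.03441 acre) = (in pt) 0.003532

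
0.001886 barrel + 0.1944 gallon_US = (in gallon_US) 0.2736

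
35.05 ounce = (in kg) 0.9937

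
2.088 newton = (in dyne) 2.088e+05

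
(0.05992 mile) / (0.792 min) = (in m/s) 2.029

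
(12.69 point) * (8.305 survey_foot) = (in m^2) 0.01133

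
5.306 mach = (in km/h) 6504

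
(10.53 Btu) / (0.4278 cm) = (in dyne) 2.597e+11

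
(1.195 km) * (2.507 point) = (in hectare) 0.0001057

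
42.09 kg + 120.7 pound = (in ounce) 3416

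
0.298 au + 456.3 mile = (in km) 4.458e+07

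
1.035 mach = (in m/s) 352.4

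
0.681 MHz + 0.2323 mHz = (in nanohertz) 6.81e+14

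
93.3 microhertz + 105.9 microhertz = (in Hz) 0.0001992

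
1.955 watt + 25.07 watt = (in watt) 27.02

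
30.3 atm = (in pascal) 3.07e+06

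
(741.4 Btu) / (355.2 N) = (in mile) 1.368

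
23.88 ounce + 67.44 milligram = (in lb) 1.493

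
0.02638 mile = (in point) 1.203e+05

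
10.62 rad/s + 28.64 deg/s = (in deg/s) 637.1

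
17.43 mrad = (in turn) 0.002774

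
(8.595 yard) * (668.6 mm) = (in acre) 0.001298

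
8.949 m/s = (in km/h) 32.22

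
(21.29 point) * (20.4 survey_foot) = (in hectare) 4.67e-06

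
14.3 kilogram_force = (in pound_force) 31.53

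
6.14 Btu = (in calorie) 1548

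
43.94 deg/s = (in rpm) 7.323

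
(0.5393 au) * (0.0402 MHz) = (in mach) 9.525e+12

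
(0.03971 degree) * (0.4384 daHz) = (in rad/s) 0.003038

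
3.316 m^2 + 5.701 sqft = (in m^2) 3.846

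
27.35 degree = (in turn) 0.07597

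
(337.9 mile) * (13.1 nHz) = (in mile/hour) 0.01594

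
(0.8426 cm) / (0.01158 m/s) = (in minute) 0.01213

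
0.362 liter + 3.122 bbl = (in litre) 496.7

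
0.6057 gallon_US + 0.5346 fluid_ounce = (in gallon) 0.6099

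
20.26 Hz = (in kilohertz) 0.02026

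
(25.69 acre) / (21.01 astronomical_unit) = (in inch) 1.302e-06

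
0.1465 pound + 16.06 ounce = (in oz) 18.4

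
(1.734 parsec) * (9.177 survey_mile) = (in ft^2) 8.506e+21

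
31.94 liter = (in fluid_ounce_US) 1080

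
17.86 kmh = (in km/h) 17.86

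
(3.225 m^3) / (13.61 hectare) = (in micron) 23.7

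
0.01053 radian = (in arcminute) 36.2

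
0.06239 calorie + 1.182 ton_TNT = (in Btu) 4.687e+06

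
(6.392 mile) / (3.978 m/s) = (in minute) 43.1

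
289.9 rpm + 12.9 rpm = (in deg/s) 1817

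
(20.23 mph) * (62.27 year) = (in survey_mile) 1.104e+07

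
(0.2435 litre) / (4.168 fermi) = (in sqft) 6.288e+11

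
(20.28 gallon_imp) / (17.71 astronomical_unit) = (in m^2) 3.48e-14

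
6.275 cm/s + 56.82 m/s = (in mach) 0.1671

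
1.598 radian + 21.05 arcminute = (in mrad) 1604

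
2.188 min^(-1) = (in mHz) 36.47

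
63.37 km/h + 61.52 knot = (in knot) 95.74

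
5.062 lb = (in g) 2296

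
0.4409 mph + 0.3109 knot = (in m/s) 0.357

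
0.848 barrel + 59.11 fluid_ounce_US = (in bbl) 0.859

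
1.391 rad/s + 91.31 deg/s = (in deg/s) 171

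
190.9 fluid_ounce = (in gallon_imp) 1.242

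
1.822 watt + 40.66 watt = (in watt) 42.48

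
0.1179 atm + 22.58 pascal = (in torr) 89.77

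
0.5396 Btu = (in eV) 3.553e+21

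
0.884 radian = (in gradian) 56.28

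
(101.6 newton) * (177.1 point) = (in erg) 6.348e+07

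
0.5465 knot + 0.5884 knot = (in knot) 1.135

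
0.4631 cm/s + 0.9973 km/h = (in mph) 0.6301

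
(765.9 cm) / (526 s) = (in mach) 4.276e-05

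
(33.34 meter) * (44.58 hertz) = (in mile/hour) 3325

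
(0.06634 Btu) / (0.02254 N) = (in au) 2.076e-08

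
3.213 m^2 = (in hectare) 0.0003213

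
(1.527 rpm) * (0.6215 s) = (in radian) 0.09938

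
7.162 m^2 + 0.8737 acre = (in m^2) 3543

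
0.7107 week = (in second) 4.298e+05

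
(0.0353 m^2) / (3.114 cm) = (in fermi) 1.134e+15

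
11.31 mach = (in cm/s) 3.851e+05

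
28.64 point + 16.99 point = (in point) 45.63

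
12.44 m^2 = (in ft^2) 133.9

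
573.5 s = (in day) 0.006638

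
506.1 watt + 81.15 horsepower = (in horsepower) 81.83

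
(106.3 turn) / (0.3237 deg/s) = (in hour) 32.84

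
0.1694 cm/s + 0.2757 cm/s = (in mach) 1.307e-05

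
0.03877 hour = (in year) 4.426e-06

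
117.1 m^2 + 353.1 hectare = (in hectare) 353.1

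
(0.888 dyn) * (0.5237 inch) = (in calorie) 2.823e-08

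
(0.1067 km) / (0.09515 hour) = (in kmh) 1.121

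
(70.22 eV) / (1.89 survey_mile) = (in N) 3.699e-21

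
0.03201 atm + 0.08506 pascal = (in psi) 0.4704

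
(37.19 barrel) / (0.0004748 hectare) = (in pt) 3530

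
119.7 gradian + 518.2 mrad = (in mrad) 2398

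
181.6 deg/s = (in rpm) 30.27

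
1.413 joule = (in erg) 1.413e+07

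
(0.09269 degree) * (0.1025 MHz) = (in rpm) 1583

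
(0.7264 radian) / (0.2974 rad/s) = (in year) 7.745e-08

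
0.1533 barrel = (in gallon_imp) 5.361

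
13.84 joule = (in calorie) 3.308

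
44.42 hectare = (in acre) 109.8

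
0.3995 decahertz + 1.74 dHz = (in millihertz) 4169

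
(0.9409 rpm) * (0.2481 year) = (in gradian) 4.908e+07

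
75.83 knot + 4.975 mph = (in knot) 80.15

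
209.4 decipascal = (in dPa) 209.4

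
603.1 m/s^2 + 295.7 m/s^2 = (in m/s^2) 898.8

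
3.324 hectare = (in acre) 8.214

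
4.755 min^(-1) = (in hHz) 0.0007925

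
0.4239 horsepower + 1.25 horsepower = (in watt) 1248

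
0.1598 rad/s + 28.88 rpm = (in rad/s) 3.184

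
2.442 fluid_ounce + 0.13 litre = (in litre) 0.2022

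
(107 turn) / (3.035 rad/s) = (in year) 7.024e-06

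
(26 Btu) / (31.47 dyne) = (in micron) 8.717e+13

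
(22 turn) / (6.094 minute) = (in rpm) 3.61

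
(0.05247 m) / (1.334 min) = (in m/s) 0.0006555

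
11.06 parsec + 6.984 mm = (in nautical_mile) 1.843e+14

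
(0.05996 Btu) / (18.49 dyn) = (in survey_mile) 212.6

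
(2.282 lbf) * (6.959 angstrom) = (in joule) 7.064e-09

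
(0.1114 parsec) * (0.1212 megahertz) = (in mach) 1.224e+18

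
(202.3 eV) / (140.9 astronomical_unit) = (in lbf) 3.457e-31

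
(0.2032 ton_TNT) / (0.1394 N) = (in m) 6.099e+09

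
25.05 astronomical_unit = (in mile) 2.329e+09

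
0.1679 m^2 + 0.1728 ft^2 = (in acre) 4.546e-05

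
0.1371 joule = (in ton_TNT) 3.277e-11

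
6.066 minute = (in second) 364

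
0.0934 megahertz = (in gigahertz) 9.34e-05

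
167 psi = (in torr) 8636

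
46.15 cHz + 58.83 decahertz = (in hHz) 5.888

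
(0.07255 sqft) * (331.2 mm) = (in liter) 2.232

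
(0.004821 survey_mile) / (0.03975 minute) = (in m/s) 3.253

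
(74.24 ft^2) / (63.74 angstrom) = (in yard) 1.183e+09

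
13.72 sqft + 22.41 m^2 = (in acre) 0.005853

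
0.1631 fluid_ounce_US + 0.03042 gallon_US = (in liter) 0.12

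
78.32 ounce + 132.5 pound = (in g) 6.232e+04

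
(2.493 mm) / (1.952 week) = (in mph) 4.724e-09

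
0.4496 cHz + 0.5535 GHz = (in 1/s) 5.535e+08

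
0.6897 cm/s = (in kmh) 0.02483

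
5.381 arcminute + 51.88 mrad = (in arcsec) 1.102e+04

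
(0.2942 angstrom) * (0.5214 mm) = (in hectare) 1.534e-18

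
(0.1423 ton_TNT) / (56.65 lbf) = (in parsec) 7.657e-11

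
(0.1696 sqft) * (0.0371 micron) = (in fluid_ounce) 1.977e-05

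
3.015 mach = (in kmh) 3696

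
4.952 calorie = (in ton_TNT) 4.952e-09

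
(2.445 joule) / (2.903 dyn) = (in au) 5.63e-07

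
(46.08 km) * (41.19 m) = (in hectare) 189.8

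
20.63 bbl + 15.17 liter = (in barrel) 20.73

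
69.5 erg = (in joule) 6.95e-06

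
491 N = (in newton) 491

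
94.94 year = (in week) 4950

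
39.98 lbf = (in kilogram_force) 18.13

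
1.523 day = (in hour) 36.55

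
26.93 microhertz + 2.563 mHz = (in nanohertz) 2.59e+06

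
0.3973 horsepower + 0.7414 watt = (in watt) 297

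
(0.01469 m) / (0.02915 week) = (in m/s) 8.332e-07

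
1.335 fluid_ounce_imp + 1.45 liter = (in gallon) 0.3931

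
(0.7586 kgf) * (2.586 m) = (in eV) 1.201e+20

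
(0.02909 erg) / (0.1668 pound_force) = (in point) 1.111e-05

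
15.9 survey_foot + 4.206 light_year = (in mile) 2.473e+13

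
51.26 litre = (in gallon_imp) 11.28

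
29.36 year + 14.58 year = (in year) 43.94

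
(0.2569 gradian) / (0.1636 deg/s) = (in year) 4.481e-08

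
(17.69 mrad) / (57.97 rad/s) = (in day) 3.532e-09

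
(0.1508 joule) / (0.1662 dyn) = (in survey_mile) 56.38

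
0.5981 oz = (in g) 16.96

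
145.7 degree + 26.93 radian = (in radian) 29.47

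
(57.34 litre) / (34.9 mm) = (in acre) 0.000406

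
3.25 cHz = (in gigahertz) 3.25e-11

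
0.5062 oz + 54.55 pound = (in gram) 2.476e+04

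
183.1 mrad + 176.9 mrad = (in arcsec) 7.426e+04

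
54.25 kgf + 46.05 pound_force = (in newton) 736.9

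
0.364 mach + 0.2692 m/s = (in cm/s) 1.242e+04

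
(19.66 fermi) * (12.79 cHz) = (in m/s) 2.515e-15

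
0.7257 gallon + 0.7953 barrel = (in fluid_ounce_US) 4368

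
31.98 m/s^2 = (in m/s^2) 31.98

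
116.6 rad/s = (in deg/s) 6681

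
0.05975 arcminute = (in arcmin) 0.05975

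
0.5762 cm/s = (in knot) 0.0112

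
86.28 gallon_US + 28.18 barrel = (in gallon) 1270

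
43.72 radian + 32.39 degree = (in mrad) 4.429e+04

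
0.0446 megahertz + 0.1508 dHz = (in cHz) 4.46e+06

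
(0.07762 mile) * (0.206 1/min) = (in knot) 0.8337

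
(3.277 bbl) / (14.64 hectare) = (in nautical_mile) 1.922e-09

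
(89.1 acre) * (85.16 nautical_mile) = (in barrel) 3.577e+11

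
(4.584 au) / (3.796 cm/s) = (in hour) 5.018e+09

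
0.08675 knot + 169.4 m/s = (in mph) 379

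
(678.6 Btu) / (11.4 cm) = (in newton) 6.28e+06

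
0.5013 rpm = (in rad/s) 0.0525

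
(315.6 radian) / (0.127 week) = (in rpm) 0.03924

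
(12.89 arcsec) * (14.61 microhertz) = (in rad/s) 9.13e-10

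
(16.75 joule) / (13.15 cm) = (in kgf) 12.99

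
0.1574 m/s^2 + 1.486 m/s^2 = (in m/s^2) 1.643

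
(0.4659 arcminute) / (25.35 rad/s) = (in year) 1.695e-13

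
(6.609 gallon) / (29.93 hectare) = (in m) 8.359e-08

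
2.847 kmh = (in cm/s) 79.08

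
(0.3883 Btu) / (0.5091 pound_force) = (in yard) 197.8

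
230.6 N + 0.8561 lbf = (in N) 234.4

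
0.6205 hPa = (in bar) 0.0006205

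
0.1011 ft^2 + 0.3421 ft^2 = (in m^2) 0.04117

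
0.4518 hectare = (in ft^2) 4.863e+04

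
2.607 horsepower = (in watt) 1944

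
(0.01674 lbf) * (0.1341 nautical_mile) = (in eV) 1.154e+20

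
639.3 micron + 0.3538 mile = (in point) 1.614e+06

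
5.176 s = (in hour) 0.001438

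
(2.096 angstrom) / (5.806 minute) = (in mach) 1.767e-15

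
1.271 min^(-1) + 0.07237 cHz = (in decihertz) 0.2191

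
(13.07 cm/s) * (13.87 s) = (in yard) 1.983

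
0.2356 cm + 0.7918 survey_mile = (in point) 3.612e+06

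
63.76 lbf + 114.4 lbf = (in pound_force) 178.2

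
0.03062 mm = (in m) 3.062e-05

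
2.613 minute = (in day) 0.001815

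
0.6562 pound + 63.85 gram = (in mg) 3.615e+05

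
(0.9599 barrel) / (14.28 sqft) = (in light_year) 1.216e-17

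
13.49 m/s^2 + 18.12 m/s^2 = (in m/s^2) 31.61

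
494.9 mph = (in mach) 0.6498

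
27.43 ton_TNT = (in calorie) 2.743e+10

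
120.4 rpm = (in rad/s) 12.61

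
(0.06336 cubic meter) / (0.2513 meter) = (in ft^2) 2.714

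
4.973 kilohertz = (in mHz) 4.973e+06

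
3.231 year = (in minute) 1.698e+06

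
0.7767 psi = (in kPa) 5.355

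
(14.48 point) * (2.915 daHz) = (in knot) 0.2894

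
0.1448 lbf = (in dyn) 6.441e+04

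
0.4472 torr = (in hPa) 0.5962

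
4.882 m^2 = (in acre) 0.001206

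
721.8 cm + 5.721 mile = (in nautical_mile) 4.975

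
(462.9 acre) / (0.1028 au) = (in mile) 7.569e-08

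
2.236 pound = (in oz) 35.78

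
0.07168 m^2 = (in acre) 1.771e-05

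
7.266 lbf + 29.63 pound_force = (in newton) 164.1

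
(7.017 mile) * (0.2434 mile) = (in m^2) 4.424e+06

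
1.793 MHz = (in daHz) 1.793e+05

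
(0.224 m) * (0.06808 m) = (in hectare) 1.525e-06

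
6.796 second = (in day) 7.866e-05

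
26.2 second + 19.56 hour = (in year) 0.002234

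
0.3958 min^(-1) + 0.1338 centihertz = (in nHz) 7.935e+06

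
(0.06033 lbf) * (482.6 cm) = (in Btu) 0.001228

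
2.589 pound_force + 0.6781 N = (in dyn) 1.219e+06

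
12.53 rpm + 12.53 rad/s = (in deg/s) 793.1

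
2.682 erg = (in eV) 1.674e+12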